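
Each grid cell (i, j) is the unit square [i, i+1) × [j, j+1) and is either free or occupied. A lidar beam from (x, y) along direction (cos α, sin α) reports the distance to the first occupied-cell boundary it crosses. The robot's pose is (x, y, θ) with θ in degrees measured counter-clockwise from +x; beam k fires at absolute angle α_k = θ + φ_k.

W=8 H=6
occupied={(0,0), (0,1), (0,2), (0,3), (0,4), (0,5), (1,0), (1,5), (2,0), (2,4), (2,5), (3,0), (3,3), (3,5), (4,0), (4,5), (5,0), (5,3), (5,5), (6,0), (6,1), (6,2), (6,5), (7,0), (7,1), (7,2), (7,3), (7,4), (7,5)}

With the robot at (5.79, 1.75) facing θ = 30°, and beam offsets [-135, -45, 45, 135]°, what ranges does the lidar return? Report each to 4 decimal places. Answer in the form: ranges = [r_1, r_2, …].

ranges = [0.7765, 0.2174, 0.8114, 4.9590]

beam 1: φ=-135°, α=255°
  dir = (cos 255°, sin 255°) = (-0.2588, -0.9659); from cell (5,1)
  next x-line at t=3.0523, next y-line at t=0.7765; Δt_x=3.8637, Δt_y=1.0353
    y: enter (5,0) at t=0.7765 ← occupied
  → r_1 = 0.7765
beam 2: φ=-45°, α=345°
  dir = (cos 345°, sin 345°) = (0.9659, -0.2588); from cell (5,1)
  next x-line at t=0.2174, next y-line at t=2.8978; Δt_x=1.0353, Δt_y=3.8637
    x: enter (6,1) at t=0.2174 ← occupied
  → r_2 = 0.2174
beam 3: φ=45°, α=75°
  dir = (cos 75°, sin 75°) = (0.2588, 0.9659); from cell (5,1)
  next x-line at t=0.8114, next y-line at t=0.2588; Δt_x=3.8637, Δt_y=1.0353
    y: enter (5,2) at t=0.2588
    x: enter (6,2) at t=0.8114 ← occupied
  → r_3 = 0.8114
beam 4: φ=135°, α=165°
  dir = (cos 165°, sin 165°) = (-0.9659, 0.2588); from cell (5,1)
  next x-line at t=0.8179, next y-line at t=0.9659; Δt_x=1.0353, Δt_y=3.8637
    x: enter (4,1) at t=0.8179
    y: enter (4,2) at t=0.9659
    x: enter (3,2) at t=1.8531
    x: enter (2,2) at t=2.8884
    x: enter (1,2) at t=3.9237
    y: enter (1,3) at t=4.8296
    x: enter (0,3) at t=4.9590 ← occupied
  → r_4 = 4.9590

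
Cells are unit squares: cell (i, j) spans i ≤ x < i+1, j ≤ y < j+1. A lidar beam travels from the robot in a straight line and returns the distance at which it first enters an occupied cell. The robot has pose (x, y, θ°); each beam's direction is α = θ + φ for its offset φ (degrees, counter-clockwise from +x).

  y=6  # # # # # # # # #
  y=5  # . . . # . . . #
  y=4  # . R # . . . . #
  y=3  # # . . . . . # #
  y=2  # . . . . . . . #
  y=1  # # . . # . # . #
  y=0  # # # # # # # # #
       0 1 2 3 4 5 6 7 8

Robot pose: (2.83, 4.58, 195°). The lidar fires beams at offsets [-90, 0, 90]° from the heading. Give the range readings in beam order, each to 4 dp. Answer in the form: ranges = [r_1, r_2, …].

ranges = [1.4701, 1.8946, 3.7063]

beam 1: φ=-90°, α=105°
  dir = (cos 105°, sin 105°) = (-0.2588, 0.9659); from cell (2,4)
  next x-line at t=3.2069, next y-line at t=0.4348; Δt_x=3.8637, Δt_y=1.0353
    y: enter (2,5) at t=0.4348
    y: enter (2,6) at t=1.4701 ← occupied
  → r_1 = 1.4701
beam 2: φ=0°, α=195°
  dir = (cos 195°, sin 195°) = (-0.9659, -0.2588); from cell (2,4)
  next x-line at t=0.8593, next y-line at t=2.2409; Δt_x=1.0353, Δt_y=3.8637
    x: enter (1,4) at t=0.8593
    x: enter (0,4) at t=1.8946 ← occupied
  → r_2 = 1.8946
beam 3: φ=90°, α=285°
  dir = (cos 285°, sin 285°) = (0.2588, -0.9659); from cell (2,4)
  next x-line at t=0.6568, next y-line at t=0.6005; Δt_x=3.8637, Δt_y=1.0353
    y: enter (2,3) at t=0.6005
    x: enter (3,3) at t=0.6568
    y: enter (3,2) at t=1.6357
    y: enter (3,1) at t=2.6710
    y: enter (3,0) at t=3.7063 ← occupied
  → r_3 = 3.7063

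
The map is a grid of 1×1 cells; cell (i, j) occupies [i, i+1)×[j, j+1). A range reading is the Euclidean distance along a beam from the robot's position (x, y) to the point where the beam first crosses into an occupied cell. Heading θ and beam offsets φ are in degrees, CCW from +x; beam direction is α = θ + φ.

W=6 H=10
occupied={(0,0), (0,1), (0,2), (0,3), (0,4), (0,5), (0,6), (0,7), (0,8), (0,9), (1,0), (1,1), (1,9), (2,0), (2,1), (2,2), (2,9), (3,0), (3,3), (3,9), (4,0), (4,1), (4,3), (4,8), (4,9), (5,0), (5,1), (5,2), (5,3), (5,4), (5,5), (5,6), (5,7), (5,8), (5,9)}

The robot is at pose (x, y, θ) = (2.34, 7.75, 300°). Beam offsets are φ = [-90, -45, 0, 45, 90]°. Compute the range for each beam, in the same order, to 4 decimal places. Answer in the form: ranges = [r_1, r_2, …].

ranges = [1.5473, 5.1774, 4.3301, 2.7538, 1.9168]

beam 1: φ=-90°, α=210°
  dir = (cos 210°, sin 210°) = (-0.8660, -0.5000); from cell (2,7)
  next x-line at t=0.3926, next y-line at t=1.5000; Δt_x=1.1547, Δt_y=2.0000
    x: enter (1,7) at t=0.3926
    y: enter (1,6) at t=1.5000
    x: enter (0,6) at t=1.5473 ← occupied
  → r_1 = 1.5473
beam 2: φ=-45°, α=255°
  dir = (cos 255°, sin 255°) = (-0.2588, -0.9659); from cell (2,7)
  next x-line at t=1.3137, next y-line at t=0.7765; Δt_x=3.8637, Δt_y=1.0353
    y: enter (2,6) at t=0.7765
    x: enter (1,6) at t=1.3137
    y: enter (1,5) at t=1.8117
    y: enter (1,4) at t=2.8470
    y: enter (1,3) at t=3.8823
    y: enter (1,2) at t=4.9176
    x: enter (0,2) at t=5.1774 ← occupied
  → r_2 = 5.1774
beam 3: φ=0°, α=300°
  dir = (cos 300°, sin 300°) = (0.5000, -0.8660); from cell (2,7)
  next x-line at t=1.3200, next y-line at t=0.8660; Δt_x=2.0000, Δt_y=1.1547
    y: enter (2,6) at t=0.8660
    x: enter (3,6) at t=1.3200
    y: enter (3,5) at t=2.0207
    y: enter (3,4) at t=3.1754
    x: enter (4,4) at t=3.3200
    y: enter (4,3) at t=4.3301 ← occupied
  → r_3 = 4.3301
beam 4: φ=45°, α=345°
  dir = (cos 345°, sin 345°) = (0.9659, -0.2588); from cell (2,7)
  next x-line at t=0.6833, next y-line at t=2.8978; Δt_x=1.0353, Δt_y=3.8637
    x: enter (3,7) at t=0.6833
    x: enter (4,7) at t=1.7186
    x: enter (5,7) at t=2.7538 ← occupied
  → r_4 = 2.7538
beam 5: φ=90°, α=30°
  dir = (cos 30°, sin 30°) = (0.8660, 0.5000); from cell (2,7)
  next x-line at t=0.7621, next y-line at t=0.5000; Δt_x=1.1547, Δt_y=2.0000
    y: enter (2,8) at t=0.5000
    x: enter (3,8) at t=0.7621
    x: enter (4,8) at t=1.9168 ← occupied
  → r_5 = 1.9168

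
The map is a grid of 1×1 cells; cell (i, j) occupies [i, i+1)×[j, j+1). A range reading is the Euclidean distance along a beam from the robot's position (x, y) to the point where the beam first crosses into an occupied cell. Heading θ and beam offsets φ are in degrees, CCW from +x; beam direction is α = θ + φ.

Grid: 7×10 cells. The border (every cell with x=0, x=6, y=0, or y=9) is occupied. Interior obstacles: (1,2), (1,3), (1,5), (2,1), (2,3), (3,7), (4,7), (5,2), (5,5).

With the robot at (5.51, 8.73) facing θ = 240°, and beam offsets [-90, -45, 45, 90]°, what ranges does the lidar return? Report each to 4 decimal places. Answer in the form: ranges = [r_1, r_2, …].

ranges = [0.5400, 4.6691, 1.8932, 0.5658]

beam 1: φ=-90°, α=150°
  direction (-0.8660, 0.5000); cell (5,8); t to first gridline: x 0.5889, y 0.5400 (then +1.1547 / +2.0000)
    (5,9) via y @ 0.5400  # hit
  → r_1 = 0.5400
beam 2: φ=-45°, α=195°
  direction (-0.9659, -0.2588); cell (5,8); t to first gridline: x 0.5280, y 2.8205 (then +1.0353 / +3.8637)
    (4,8) via x @ 0.5280
    (3,8) via x @ 1.5633
    (2,8) via x @ 2.5985
    (2,7) via y @ 2.8205
    (1,7) via x @ 3.6338
    (0,7) via x @ 4.6691  # hit
  → r_2 = 4.6691
beam 3: φ=45°, α=285°
  direction (0.2588, -0.9659); cell (5,8); t to first gridline: x 1.8932, y 0.7558 (then +3.8637 / +1.0353)
    (5,7) via y @ 0.7558
    (5,6) via y @ 1.7910
    (6,6) via x @ 1.8932  # hit
  → r_3 = 1.8932
beam 4: φ=90°, α=330°
  direction (0.8660, -0.5000); cell (5,8); t to first gridline: x 0.5658, y 1.4600 (then +1.1547 / +2.0000)
    (6,8) via x @ 0.5658  # hit
  → r_4 = 0.5658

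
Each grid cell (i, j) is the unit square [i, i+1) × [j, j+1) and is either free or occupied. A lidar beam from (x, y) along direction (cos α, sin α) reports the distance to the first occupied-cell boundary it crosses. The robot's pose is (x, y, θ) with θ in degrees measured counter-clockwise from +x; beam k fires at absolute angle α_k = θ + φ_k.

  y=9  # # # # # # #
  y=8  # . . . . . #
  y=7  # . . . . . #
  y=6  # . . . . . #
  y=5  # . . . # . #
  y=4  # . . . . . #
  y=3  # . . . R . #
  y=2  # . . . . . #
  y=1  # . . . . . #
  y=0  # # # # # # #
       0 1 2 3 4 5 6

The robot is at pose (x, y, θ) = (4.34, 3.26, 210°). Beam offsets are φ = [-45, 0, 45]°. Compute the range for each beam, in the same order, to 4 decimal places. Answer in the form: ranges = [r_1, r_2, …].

beam 1: φ=-45°, α=165°
  cosα=-0.9659 sinα=0.2588 | (4,3) | tMaxX 0.3520 tMaxY 2.8591 | tΔX 1.0353 tΔY 3.8637
    t=0.3520 [x] (3,3)
    t=1.3873 [x] (2,3)
    t=2.4225 [x] (1,3)
    t=2.8591 [y] (1,4)
    t=3.4578 [x] (0,4) — stop
  → r_1 = 3.4578
beam 2: φ=0°, α=210°
  cosα=-0.8660 sinα=-0.5000 | (4,3) | tMaxX 0.3926 tMaxY 0.5200 | tΔX 1.1547 tΔY 2.0000
    t=0.3926 [x] (3,3)
    t=0.5200 [y] (3,2)
    t=1.5473 [x] (2,2)
    t=2.5200 [y] (2,1)
    t=2.7020 [x] (1,1)
    t=3.8567 [x] (0,1) — stop
  → r_2 = 3.8567
beam 3: φ=45°, α=255°
  cosα=-0.2588 sinα=-0.9659 | (4,3) | tMaxX 1.3137 tMaxY 0.2692 | tΔX 3.8637 tΔY 1.0353
    t=0.2692 [y] (4,2)
    t=1.3044 [y] (4,1)
    t=1.3137 [x] (3,1)
    t=2.3397 [y] (3,0) — stop
  → r_3 = 2.3397

ranges = [3.4578, 3.8567, 2.3397]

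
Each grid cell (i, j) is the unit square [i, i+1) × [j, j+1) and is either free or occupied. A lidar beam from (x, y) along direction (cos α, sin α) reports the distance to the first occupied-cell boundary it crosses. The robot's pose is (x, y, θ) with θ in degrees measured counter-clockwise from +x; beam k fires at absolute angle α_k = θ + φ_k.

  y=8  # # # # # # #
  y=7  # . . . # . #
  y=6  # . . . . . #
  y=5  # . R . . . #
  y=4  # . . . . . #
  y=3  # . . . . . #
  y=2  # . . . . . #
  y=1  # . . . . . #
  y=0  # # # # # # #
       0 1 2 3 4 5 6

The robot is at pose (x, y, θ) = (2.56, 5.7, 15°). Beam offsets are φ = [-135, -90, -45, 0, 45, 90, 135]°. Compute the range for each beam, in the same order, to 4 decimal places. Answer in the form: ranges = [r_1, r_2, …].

ranges = [3.1200, 4.8658, 3.9722, 3.5614, 2.6558, 2.3811, 1.8013]

beam 1: φ=-135°, α=240°
  dir = (cos 240°, sin 240°) = (-0.5000, -0.8660); from cell (2,5)
  next x-line at t=1.1200, next y-line at t=0.8083; Δt_x=2.0000, Δt_y=1.1547
    y: enter (2,4) at t=0.8083
    x: enter (1,4) at t=1.1200
    y: enter (1,3) at t=1.9630
    y: enter (1,2) at t=3.1177
    x: enter (0,2) at t=3.1200 ← occupied
  → r_1 = 3.1200
beam 2: φ=-90°, α=285°
  dir = (cos 285°, sin 285°) = (0.2588, -0.9659); from cell (2,5)
  next x-line at t=1.7000, next y-line at t=0.7247; Δt_x=3.8637, Δt_y=1.0353
    y: enter (2,4) at t=0.7247
    x: enter (3,4) at t=1.7000
    y: enter (3,3) at t=1.7600
    y: enter (3,2) at t=2.7952
    y: enter (3,1) at t=3.8305
    y: enter (3,0) at t=4.8658 ← occupied
  → r_2 = 4.8658
beam 3: φ=-45°, α=330°
  dir = (cos 330°, sin 330°) = (0.8660, -0.5000); from cell (2,5)
  next x-line at t=0.5081, next y-line at t=1.4000; Δt_x=1.1547, Δt_y=2.0000
    x: enter (3,5) at t=0.5081
    y: enter (3,4) at t=1.4000
    x: enter (4,4) at t=1.6628
    x: enter (5,4) at t=2.8175
    y: enter (5,3) at t=3.4000
    x: enter (6,3) at t=3.9722 ← occupied
  → r_3 = 3.9722
beam 4: φ=0°, α=15°
  dir = (cos 15°, sin 15°) = (0.9659, 0.2588); from cell (2,5)
  next x-line at t=0.4555, next y-line at t=1.1591; Δt_x=1.0353, Δt_y=3.8637
    x: enter (3,5) at t=0.4555
    y: enter (3,6) at t=1.1591
    x: enter (4,6) at t=1.4908
    x: enter (5,6) at t=2.5261
    x: enter (6,6) at t=3.5614 ← occupied
  → r_4 = 3.5614
beam 5: φ=45°, α=60°
  dir = (cos 60°, sin 60°) = (0.5000, 0.8660); from cell (2,5)
  next x-line at t=0.8800, next y-line at t=0.3464; Δt_x=2.0000, Δt_y=1.1547
    y: enter (2,6) at t=0.3464
    x: enter (3,6) at t=0.8800
    y: enter (3,7) at t=1.5011
    y: enter (3,8) at t=2.6558 ← occupied
  → r_5 = 2.6558
beam 6: φ=90°, α=105°
  dir = (cos 105°, sin 105°) = (-0.2588, 0.9659); from cell (2,5)
  next x-line at t=2.1637, next y-line at t=0.3106; Δt_x=3.8637, Δt_y=1.0353
    y: enter (2,6) at t=0.3106
    y: enter (2,7) at t=1.3459
    x: enter (1,7) at t=2.1637
    y: enter (1,8) at t=2.3811 ← occupied
  → r_6 = 2.3811
beam 7: φ=135°, α=150°
  dir = (cos 150°, sin 150°) = (-0.8660, 0.5000); from cell (2,5)
  next x-line at t=0.6466, next y-line at t=0.6000; Δt_x=1.1547, Δt_y=2.0000
    y: enter (2,6) at t=0.6000
    x: enter (1,6) at t=0.6466
    x: enter (0,6) at t=1.8013 ← occupied
  → r_7 = 1.8013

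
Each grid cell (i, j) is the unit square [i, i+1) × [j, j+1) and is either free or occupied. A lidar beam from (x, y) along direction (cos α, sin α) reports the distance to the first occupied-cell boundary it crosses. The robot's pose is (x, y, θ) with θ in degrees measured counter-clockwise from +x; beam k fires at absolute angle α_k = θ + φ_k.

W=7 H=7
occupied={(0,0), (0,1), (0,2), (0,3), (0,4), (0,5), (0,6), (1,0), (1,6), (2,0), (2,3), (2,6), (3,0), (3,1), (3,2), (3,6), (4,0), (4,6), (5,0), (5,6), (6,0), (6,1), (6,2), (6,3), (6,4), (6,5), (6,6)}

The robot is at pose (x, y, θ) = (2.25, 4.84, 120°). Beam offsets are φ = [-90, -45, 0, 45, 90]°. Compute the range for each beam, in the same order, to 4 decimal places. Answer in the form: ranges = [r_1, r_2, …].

beam 1: φ=-90°, α=30°
  d=(0.8660,0.5000)  start (2,4)  tX=0.8660 tY=0.3200  stride 1/|dx|=1.1547 1/|dy|=2.0000
    cross y-line → (2,5), t=0.3200
    cross x-line → (3,5), t=0.8660
    cross x-line → (4,5), t=2.0207
    cross y-line → (4,6), t=2.3200 (wall)
  → r_1 = 2.3200
beam 2: φ=-45°, α=75°
  d=(0.2588,0.9659)  start (2,4)  tX=2.8978 tY=0.1656  stride 1/|dx|=3.8637 1/|dy|=1.0353
    cross y-line → (2,5), t=0.1656
    cross y-line → (2,6), t=1.2009 (wall)
  → r_2 = 1.2009
beam 3: φ=0°, α=120°
  d=(-0.5000,0.8660)  start (2,4)  tX=0.5000 tY=0.1848  stride 1/|dx|=2.0000 1/|dy|=1.1547
    cross y-line → (2,5), t=0.1848
    cross x-line → (1,5), t=0.5000
    cross y-line → (1,6), t=1.3395 (wall)
  → r_3 = 1.3395
beam 4: φ=45°, α=165°
  d=(-0.9659,0.2588)  start (2,4)  tX=0.2588 tY=0.6182  stride 1/|dx|=1.0353 1/|dy|=3.8637
    cross x-line → (1,4), t=0.2588
    cross y-line → (1,5), t=0.6182
    cross x-line → (0,5), t=1.2941 (wall)
  → r_4 = 1.2941
beam 5: φ=90°, α=210°
  d=(-0.8660,-0.5000)  start (2,4)  tX=0.2887 tY=1.6800  stride 1/|dx|=1.1547 1/|dy|=2.0000
    cross x-line → (1,4), t=0.2887
    cross x-line → (0,4), t=1.4434 (wall)
  → r_5 = 1.4434

ranges = [2.3200, 1.2009, 1.3395, 1.2941, 1.4434]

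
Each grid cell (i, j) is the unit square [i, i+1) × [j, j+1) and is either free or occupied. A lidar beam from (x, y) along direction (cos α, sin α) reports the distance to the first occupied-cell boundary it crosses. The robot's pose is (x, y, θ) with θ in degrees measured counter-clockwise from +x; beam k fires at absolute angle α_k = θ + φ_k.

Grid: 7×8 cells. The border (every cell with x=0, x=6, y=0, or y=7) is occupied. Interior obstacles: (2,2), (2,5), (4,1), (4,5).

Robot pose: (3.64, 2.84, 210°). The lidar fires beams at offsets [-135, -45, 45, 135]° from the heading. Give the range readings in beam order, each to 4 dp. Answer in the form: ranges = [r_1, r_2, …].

beam 1: φ=-135°, α=75°
  cosα=0.2588 sinα=0.9659 | (3,2) | tMaxX 1.3909 tMaxY 0.1656 | tΔX 3.8637 tΔY 1.0353
    t=0.1656 [y] (3,3)
    t=1.2009 [y] (3,4)
    t=1.3909 [x] (4,4)
    t=2.2362 [y] (4,5) — stop
  → r_1 = 2.2362
beam 2: φ=-45°, α=165°
  cosα=-0.9659 sinα=0.2588 | (3,2) | tMaxX 0.6626 tMaxY 0.6182 | tΔX 1.0353 tΔY 3.8637
    t=0.6182 [y] (3,3)
    t=0.6626 [x] (2,3)
    t=1.6979 [x] (1,3)
    t=2.7331 [x] (0,3) — stop
  → r_2 = 2.7331
beam 3: φ=45°, α=255°
  cosα=-0.2588 sinα=-0.9659 | (3,2) | tMaxX 2.4728 tMaxY 0.8696 | tΔX 3.8637 tΔY 1.0353
    t=0.8696 [y] (3,1)
    t=1.9049 [y] (3,0) — stop
  → r_3 = 1.9049
beam 4: φ=135°, α=345°
  cosα=0.9659 sinα=-0.2588 | (3,2) | tMaxX 0.3727 tMaxY 3.2455 | tΔX 1.0353 tΔY 3.8637
    t=0.3727 [x] (4,2)
    t=1.4080 [x] (5,2)
    t=2.4433 [x] (6,2) — stop
  → r_4 = 2.4433

ranges = [2.2362, 2.7331, 1.9049, 2.4433]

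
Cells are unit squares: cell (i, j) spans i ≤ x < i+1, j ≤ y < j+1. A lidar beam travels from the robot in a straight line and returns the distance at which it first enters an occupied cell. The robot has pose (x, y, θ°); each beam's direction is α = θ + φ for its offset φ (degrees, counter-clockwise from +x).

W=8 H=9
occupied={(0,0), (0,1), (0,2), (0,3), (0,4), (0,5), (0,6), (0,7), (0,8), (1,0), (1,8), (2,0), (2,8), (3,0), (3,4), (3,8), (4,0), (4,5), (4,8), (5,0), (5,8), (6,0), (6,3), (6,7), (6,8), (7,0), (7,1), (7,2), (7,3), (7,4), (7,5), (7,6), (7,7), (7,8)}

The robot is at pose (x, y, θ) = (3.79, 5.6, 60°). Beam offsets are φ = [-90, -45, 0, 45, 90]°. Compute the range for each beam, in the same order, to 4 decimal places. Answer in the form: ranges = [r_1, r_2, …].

ranges = [0.2425, 0.2174, 0.4200, 2.4847, 3.2216]

beam 1: φ=-90°, α=330°
  direction (0.8660, -0.5000); cell (3,5); t to first gridline: x 0.2425, y 1.2000 (then +1.1547 / +2.0000)
    (4,5) via x @ 0.2425  # hit
  → r_1 = 0.2425
beam 2: φ=-45°, α=15°
  direction (0.9659, 0.2588); cell (3,5); t to first gridline: x 0.2174, y 1.5455 (then +1.0353 / +3.8637)
    (4,5) via x @ 0.2174  # hit
  → r_2 = 0.2174
beam 3: φ=0°, α=60°
  direction (0.5000, 0.8660); cell (3,5); t to first gridline: x 0.4200, y 0.4619 (then +2.0000 / +1.1547)
    (4,5) via x @ 0.4200  # hit
  → r_3 = 0.4200
beam 4: φ=45°, α=105°
  direction (-0.2588, 0.9659); cell (3,5); t to first gridline: x 3.0523, y 0.4141 (then +3.8637 / +1.0353)
    (3,6) via y @ 0.4141
    (3,7) via y @ 1.4494
    (3,8) via y @ 2.4847  # hit
  → r_4 = 2.4847
beam 5: φ=90°, α=150°
  direction (-0.8660, 0.5000); cell (3,5); t to first gridline: x 0.9122, y 0.8000 (then +1.1547 / +2.0000)
    (3,6) via y @ 0.8000
    (2,6) via x @ 0.9122
    (1,6) via x @ 2.0669
    (1,7) via y @ 2.8000
    (0,7) via x @ 3.2216  # hit
  → r_5 = 3.2216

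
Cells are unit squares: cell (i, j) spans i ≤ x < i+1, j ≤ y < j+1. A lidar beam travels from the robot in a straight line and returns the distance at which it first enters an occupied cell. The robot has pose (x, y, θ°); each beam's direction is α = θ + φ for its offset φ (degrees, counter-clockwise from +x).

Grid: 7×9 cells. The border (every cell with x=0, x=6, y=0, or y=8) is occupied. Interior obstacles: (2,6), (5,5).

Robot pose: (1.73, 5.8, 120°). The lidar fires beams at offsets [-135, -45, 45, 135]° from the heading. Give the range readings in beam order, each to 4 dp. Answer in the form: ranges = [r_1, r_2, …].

beam 1: φ=-135°, α=345°
  cosα=0.9659 sinα=-0.2588 | (1,5) | tMaxX 0.2795 tMaxY 3.0910 | tΔX 1.0353 tΔY 3.8637
    t=0.2795 [x] (2,5)
    t=1.3148 [x] (3,5)
    t=2.3501 [x] (4,5)
    t=3.0910 [y] (4,4)
    t=3.3854 [x] (5,4)
    t=4.4206 [x] (6,4) — stop
  → r_1 = 4.4206
beam 2: φ=-45°, α=75°
  cosα=0.2588 sinα=0.9659 | (1,5) | tMaxX 1.0432 tMaxY 0.2071 | tΔX 3.8637 tΔY 1.0353
    t=0.2071 [y] (1,6)
    t=1.0432 [x] (2,6) — stop
  → r_2 = 1.0432
beam 3: φ=45°, α=165°
  cosα=-0.9659 sinα=0.2588 | (1,5) | tMaxX 0.7558 tMaxY 0.7727 | tΔX 1.0353 tΔY 3.8637
    t=0.7558 [x] (0,5) — stop
  → r_3 = 0.7558
beam 4: φ=135°, α=255°
  cosα=-0.2588 sinα=-0.9659 | (1,5) | tMaxX 2.8205 tMaxY 0.8282 | tΔX 3.8637 tΔY 1.0353
    t=0.8282 [y] (1,4)
    t=1.8635 [y] (1,3)
    t=2.8205 [x] (0,3) — stop
  → r_4 = 2.8205

ranges = [4.4206, 1.0432, 0.7558, 2.8205]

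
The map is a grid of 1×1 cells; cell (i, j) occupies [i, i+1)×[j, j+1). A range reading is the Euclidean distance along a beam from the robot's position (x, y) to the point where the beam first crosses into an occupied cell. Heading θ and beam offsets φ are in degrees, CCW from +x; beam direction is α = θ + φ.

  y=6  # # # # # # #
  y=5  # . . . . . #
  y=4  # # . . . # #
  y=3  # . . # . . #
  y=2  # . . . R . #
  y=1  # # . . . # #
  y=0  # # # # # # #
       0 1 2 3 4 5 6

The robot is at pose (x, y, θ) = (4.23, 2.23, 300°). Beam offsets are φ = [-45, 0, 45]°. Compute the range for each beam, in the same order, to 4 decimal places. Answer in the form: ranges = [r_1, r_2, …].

ranges = [1.2734, 1.4203, 0.8887]

beam 1: φ=-45°, α=255°
  d=(-0.2588,-0.9659)  start (4,2)  tX=0.8887 tY=0.2381  stride 1/|dx|=3.8637 1/|dy|=1.0353
    cross y-line → (4,1), t=0.2381
    cross x-line → (3,1), t=0.8887
    cross y-line → (3,0), t=1.2734 (wall)
  → r_1 = 1.2734
beam 2: φ=0°, α=300°
  d=(0.5000,-0.8660)  start (4,2)  tX=1.5400 tY=0.2656  stride 1/|dx|=2.0000 1/|dy|=1.1547
    cross y-line → (4,1), t=0.2656
    cross y-line → (4,0), t=1.4203 (wall)
  → r_2 = 1.4203
beam 3: φ=45°, α=345°
  d=(0.9659,-0.2588)  start (4,2)  tX=0.7972 tY=0.8887  stride 1/|dx|=1.0353 1/|dy|=3.8637
    cross x-line → (5,2), t=0.7972
    cross y-line → (5,1), t=0.8887 (wall)
  → r_3 = 0.8887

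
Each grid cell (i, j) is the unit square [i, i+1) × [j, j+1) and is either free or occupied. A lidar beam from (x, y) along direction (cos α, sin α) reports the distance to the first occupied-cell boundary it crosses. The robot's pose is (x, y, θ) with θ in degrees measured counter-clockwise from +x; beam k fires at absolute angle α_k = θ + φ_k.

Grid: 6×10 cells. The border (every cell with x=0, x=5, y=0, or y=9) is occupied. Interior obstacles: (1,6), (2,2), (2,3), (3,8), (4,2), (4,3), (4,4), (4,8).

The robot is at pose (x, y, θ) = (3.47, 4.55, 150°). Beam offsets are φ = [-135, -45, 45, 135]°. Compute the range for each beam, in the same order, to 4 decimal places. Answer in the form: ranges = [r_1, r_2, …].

beam 1: φ=-135°, α=15°
  d=(0.9659,0.2588)  start (3,4)  tX=0.5487 tY=1.7387  stride 1/|dx|=1.0353 1/|dy|=3.8637
    cross x-line → (4,4), t=0.5487 (wall)
  → r_1 = 0.5487
beam 2: φ=-45°, α=105°
  d=(-0.2588,0.9659)  start (3,4)  tX=1.8159 tY=0.4659  stride 1/|dx|=3.8637 1/|dy|=1.0353
    cross y-line → (3,5), t=0.4659
    cross y-line → (3,6), t=1.5012
    cross x-line → (2,6), t=1.8159
    cross y-line → (2,7), t=2.5364
    cross y-line → (2,8), t=3.5717
    cross y-line → (2,9), t=4.6070 (wall)
  → r_2 = 4.6070
beam 3: φ=45°, α=195°
  d=(-0.9659,-0.2588)  start (3,4)  tX=0.4866 tY=2.1250  stride 1/|dx|=1.0353 1/|dy|=3.8637
    cross x-line → (2,4), t=0.4866
    cross x-line → (1,4), t=1.5219
    cross y-line → (1,3), t=2.1250
    cross x-line → (0,3), t=2.5571 (wall)
  → r_3 = 2.5571
beam 4: φ=135°, α=285°
  d=(0.2588,-0.9659)  start (3,4)  tX=2.0478 tY=0.5694  stride 1/|dx|=3.8637 1/|dy|=1.0353
    cross y-line → (3,3), t=0.5694
    cross y-line → (3,2), t=1.6047
    cross x-line → (4,2), t=2.0478 (wall)
  → r_4 = 2.0478

ranges = [0.5487, 4.6070, 2.5571, 2.0478]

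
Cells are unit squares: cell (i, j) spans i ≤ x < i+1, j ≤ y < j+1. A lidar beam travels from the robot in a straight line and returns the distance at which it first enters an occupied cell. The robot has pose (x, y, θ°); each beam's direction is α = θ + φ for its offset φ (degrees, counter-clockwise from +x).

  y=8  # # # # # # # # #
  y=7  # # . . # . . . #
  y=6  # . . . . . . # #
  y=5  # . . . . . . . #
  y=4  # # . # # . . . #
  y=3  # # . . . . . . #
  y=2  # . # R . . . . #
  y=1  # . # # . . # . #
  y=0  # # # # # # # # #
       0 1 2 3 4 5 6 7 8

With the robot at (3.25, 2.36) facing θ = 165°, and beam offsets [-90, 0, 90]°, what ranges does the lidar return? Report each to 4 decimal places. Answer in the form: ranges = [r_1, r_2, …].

ranges = [1.6979, 0.2588, 0.3727]

beam 1: φ=-90°, α=75°
  dir = (cos 75°, sin 75°) = (0.2588, 0.9659); from cell (3,2)
  next x-line at t=2.8978, next y-line at t=0.6626; Δt_x=3.8637, Δt_y=1.0353
    y: enter (3,3) at t=0.6626
    y: enter (3,4) at t=1.6979 ← occupied
  → r_1 = 1.6979
beam 2: φ=0°, α=165°
  dir = (cos 165°, sin 165°) = (-0.9659, 0.2588); from cell (3,2)
  next x-line at t=0.2588, next y-line at t=2.4728; Δt_x=1.0353, Δt_y=3.8637
    x: enter (2,2) at t=0.2588 ← occupied
  → r_2 = 0.2588
beam 3: φ=90°, α=255°
  dir = (cos 255°, sin 255°) = (-0.2588, -0.9659); from cell (3,2)
  next x-line at t=0.9659, next y-line at t=0.3727; Δt_x=3.8637, Δt_y=1.0353
    y: enter (3,1) at t=0.3727 ← occupied
  → r_3 = 0.3727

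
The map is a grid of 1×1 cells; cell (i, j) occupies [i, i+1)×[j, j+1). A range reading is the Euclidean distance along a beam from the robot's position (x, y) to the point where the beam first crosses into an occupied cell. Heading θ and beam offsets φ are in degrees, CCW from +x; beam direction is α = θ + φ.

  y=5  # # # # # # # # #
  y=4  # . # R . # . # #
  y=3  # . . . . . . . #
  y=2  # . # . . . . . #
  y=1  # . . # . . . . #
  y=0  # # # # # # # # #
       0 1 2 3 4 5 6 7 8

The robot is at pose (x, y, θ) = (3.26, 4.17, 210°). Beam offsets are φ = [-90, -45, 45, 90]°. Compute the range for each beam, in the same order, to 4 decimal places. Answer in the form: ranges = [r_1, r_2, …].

ranges = [0.5200, 0.2692, 1.2113, 3.6604]

beam 1: φ=-90°, α=120°
  direction (-0.5000, 0.8660); cell (3,4); t to first gridline: x 0.5200, y 0.9584 (then +2.0000 / +1.1547)
    (2,4) via x @ 0.5200  # hit
  → r_1 = 0.5200
beam 2: φ=-45°, α=165°
  direction (-0.9659, 0.2588); cell (3,4); t to first gridline: x 0.2692, y 3.2069 (then +1.0353 / +3.8637)
    (2,4) via x @ 0.2692  # hit
  → r_2 = 0.2692
beam 3: φ=45°, α=255°
  direction (-0.2588, -0.9659); cell (3,4); t to first gridline: x 1.0046, y 0.1760 (then +3.8637 / +1.0353)
    (3,3) via y @ 0.1760
    (2,3) via x @ 1.0046
    (2,2) via y @ 1.2113  # hit
  → r_3 = 1.2113
beam 4: φ=90°, α=300°
  direction (0.5000, -0.8660); cell (3,4); t to first gridline: x 1.4800, y 0.1963 (then +2.0000 / +1.1547)
    (3,3) via y @ 0.1963
    (3,2) via y @ 1.3510
    (4,2) via x @ 1.4800
    (4,1) via y @ 2.5057
    (5,1) via x @ 3.4800
    (5,0) via y @ 3.6604  # hit
  → r_4 = 3.6604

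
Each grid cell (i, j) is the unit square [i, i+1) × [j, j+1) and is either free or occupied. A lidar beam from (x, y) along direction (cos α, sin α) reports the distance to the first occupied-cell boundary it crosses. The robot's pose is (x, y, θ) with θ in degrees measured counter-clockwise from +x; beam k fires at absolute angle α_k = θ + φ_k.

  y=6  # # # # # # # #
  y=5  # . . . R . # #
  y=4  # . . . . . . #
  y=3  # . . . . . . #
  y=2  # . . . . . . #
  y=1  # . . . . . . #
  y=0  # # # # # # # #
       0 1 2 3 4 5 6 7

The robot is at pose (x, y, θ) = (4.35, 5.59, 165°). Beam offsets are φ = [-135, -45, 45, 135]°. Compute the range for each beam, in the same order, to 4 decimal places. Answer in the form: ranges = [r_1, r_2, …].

ranges = [0.8200, 0.4734, 3.8682, 5.3000]

beam 1: φ=-135°, α=30°
  cosα=0.8660 sinα=0.5000 | (4,5) | tMaxX 0.7506 tMaxY 0.8200 | tΔX 1.1547 tΔY 2.0000
    t=0.7506 [x] (5,5)
    t=0.8200 [y] (5,6) — stop
  → r_1 = 0.8200
beam 2: φ=-45°, α=120°
  cosα=-0.5000 sinα=0.8660 | (4,5) | tMaxX 0.7000 tMaxY 0.4734 | tΔX 2.0000 tΔY 1.1547
    t=0.4734 [y] (4,6) — stop
  → r_2 = 0.4734
beam 3: φ=45°, α=210°
  cosα=-0.8660 sinα=-0.5000 | (4,5) | tMaxX 0.4041 tMaxY 1.1800 | tΔX 1.1547 tΔY 2.0000
    t=0.4041 [x] (3,5)
    t=1.1800 [y] (3,4)
    t=1.5588 [x] (2,4)
    t=2.7135 [x] (1,4)
    t=3.1800 [y] (1,3)
    t=3.8682 [x] (0,3) — stop
  → r_3 = 3.8682
beam 4: φ=135°, α=300°
  cosα=0.5000 sinα=-0.8660 | (4,5) | tMaxX 1.3000 tMaxY 0.6813 | tΔX 2.0000 tΔY 1.1547
    t=0.6813 [y] (4,4)
    t=1.3000 [x] (5,4)
    t=1.8360 [y] (5,3)
    t=2.9907 [y] (5,2)
    t=3.3000 [x] (6,2)
    t=4.1454 [y] (6,1)
    t=5.3000 [x] (7,1) — stop
  → r_4 = 5.3000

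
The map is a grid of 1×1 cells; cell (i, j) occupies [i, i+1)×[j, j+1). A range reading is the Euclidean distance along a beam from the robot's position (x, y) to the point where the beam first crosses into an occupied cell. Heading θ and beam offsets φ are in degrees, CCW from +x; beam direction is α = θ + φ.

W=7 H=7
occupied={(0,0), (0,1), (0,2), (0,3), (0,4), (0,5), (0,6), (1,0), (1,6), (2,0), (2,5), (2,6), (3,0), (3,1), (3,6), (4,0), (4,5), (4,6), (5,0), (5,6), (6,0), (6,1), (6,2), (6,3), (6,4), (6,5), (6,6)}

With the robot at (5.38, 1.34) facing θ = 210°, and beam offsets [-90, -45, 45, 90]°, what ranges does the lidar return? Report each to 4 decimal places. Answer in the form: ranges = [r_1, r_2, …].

beam 1: φ=-90°, α=120°
  direction (-0.5000, 0.8660); cell (5,1); t to first gridline: x 0.7600, y 0.7621 (then +2.0000 / +1.1547)
    (4,1) via x @ 0.7600
    (4,2) via y @ 0.7621
    (4,3) via y @ 1.9168
    (3,3) via x @ 2.7600
    (3,4) via y @ 3.0715
    (3,5) via y @ 4.2262
    (2,5) via x @ 4.7600  # hit
  → r_1 = 4.7600
beam 2: φ=-45°, α=165°
  direction (-0.9659, 0.2588); cell (5,1); t to first gridline: x 0.3934, y 2.5500 (then +1.0353 / +3.8637)
    (4,1) via x @ 0.3934
    (3,1) via x @ 1.4287  # hit
  → r_2 = 1.4287
beam 3: φ=45°, α=255°
  direction (-0.2588, -0.9659); cell (5,1); t to first gridline: x 1.4682, y 0.3520 (then +3.8637 / +1.0353)
    (5,0) via y @ 0.3520  # hit
  → r_3 = 0.3520
beam 4: φ=90°, α=300°
  direction (0.5000, -0.8660); cell (5,1); t to first gridline: x 1.2400, y 0.3926 (then +2.0000 / +1.1547)
    (5,0) via y @ 0.3926  # hit
  → r_4 = 0.3926

ranges = [4.7600, 1.4287, 0.3520, 0.3926]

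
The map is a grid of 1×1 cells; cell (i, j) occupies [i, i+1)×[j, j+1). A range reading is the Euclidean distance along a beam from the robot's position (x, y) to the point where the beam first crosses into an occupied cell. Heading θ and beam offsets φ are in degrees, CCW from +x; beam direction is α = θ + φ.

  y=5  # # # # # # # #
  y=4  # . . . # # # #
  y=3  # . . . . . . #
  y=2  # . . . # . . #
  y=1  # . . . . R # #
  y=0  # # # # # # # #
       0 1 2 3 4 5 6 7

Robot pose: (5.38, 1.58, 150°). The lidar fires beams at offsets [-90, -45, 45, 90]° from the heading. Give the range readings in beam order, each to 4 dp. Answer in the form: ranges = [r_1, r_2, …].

beam 1: φ=-90°, α=60°
  dir = (cos 60°, sin 60°) = (0.5000, 0.8660); from cell (5,1)
  next x-line at t=1.2400, next y-line at t=0.4850; Δt_x=2.0000, Δt_y=1.1547
    y: enter (5,2) at t=0.4850
    x: enter (6,2) at t=1.2400
    y: enter (6,3) at t=1.6397
    y: enter (6,4) at t=2.7944 ← occupied
  → r_1 = 2.7944
beam 2: φ=-45°, α=105°
  dir = (cos 105°, sin 105°) = (-0.2588, 0.9659); from cell (5,1)
  next x-line at t=1.4682, next y-line at t=0.4348; Δt_x=3.8637, Δt_y=1.0353
    y: enter (5,2) at t=0.4348
    x: enter (4,2) at t=1.4682 ← occupied
  → r_2 = 1.4682
beam 3: φ=45°, α=195°
  dir = (cos 195°, sin 195°) = (-0.9659, -0.2588); from cell (5,1)
  next x-line at t=0.3934, next y-line at t=2.2409; Δt_x=1.0353, Δt_y=3.8637
    x: enter (4,1) at t=0.3934
    x: enter (3,1) at t=1.4287
    y: enter (3,0) at t=2.2409 ← occupied
  → r_3 = 2.2409
beam 4: φ=90°, α=240°
  dir = (cos 240°, sin 240°) = (-0.5000, -0.8660); from cell (5,1)
  next x-line at t=0.7600, next y-line at t=0.6697; Δt_x=2.0000, Δt_y=1.1547
    y: enter (5,0) at t=0.6697 ← occupied
  → r_4 = 0.6697

ranges = [2.7944, 1.4682, 2.2409, 0.6697]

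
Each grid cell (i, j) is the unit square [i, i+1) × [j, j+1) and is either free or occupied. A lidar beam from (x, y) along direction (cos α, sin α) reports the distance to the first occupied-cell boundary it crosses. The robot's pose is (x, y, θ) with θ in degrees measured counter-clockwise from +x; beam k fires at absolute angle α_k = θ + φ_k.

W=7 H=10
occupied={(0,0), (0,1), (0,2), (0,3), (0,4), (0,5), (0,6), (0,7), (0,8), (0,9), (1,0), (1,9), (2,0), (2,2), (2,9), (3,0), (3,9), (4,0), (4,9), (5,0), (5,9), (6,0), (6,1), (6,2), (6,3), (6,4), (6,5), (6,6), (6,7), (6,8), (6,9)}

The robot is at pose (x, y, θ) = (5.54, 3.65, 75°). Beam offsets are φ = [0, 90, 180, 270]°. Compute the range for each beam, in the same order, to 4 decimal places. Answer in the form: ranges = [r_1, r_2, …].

beam 1: φ=0°, α=75°
  direction (0.2588, 0.9659); cell (5,3); t to first gridline: x 1.7773, y 0.3623 (then +3.8637 / +1.0353)
    (5,4) via y @ 0.3623
    (5,5) via y @ 1.3976
    (6,5) via x @ 1.7773  # hit
  → r_1 = 1.7773
beam 2: φ=90°, α=165°
  direction (-0.9659, 0.2588); cell (5,3); t to first gridline: x 0.5590, y 1.3523 (then +1.0353 / +3.8637)
    (4,3) via x @ 0.5590
    (4,4) via y @ 1.3523
    (3,4) via x @ 1.5943
    (2,4) via x @ 2.6296
    (1,4) via x @ 3.6649
    (0,4) via x @ 4.7002  # hit
  → r_2 = 4.7002
beam 3: φ=180°, α=255°
  direction (-0.2588, -0.9659); cell (5,3); t to first gridline: x 2.0864, y 0.6729 (then +3.8637 / +1.0353)
    (5,2) via y @ 0.6729
    (5,1) via y @ 1.7082
    (4,1) via x @ 2.0864
    (4,0) via y @ 2.7435  # hit
  → r_3 = 2.7435
beam 4: φ=270°, α=345°
  direction (0.9659, -0.2588); cell (5,3); t to first gridline: x 0.4762, y 2.5114 (then +1.0353 / +3.8637)
    (6,3) via x @ 0.4762  # hit
  → r_4 = 0.4762

ranges = [1.7773, 4.7002, 2.7435, 0.4762]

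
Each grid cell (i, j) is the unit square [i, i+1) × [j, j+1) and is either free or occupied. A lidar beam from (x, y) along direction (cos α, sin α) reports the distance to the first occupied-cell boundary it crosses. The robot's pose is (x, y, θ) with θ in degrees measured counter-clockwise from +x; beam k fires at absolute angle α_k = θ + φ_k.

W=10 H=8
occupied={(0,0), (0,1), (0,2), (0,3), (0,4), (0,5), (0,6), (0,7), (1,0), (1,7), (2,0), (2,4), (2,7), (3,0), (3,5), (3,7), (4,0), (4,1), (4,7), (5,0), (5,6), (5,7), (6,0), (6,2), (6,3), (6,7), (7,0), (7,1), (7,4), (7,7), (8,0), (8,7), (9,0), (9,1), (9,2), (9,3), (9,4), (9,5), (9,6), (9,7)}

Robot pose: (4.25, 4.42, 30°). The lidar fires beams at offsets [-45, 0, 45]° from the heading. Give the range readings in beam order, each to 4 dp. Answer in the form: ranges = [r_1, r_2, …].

beam 1: φ=-45°, α=345°
  dir = (cos 345°, sin 345°) = (0.9659, -0.2588); from cell (4,4)
  next x-line at t=0.7765, next y-line at t=1.6228; Δt_x=1.0353, Δt_y=3.8637
    x: enter (5,4) at t=0.7765
    y: enter (5,3) at t=1.6228
    x: enter (6,3) at t=1.8117 ← occupied
  → r_1 = 1.8117
beam 2: φ=0°, α=30°
  dir = (cos 30°, sin 30°) = (0.8660, 0.5000); from cell (4,4)
  next x-line at t=0.8660, next y-line at t=1.1600; Δt_x=1.1547, Δt_y=2.0000
    x: enter (5,4) at t=0.8660
    y: enter (5,5) at t=1.1600
    x: enter (6,5) at t=2.0207
    y: enter (6,6) at t=3.1600
    x: enter (7,6) at t=3.1754
    x: enter (8,6) at t=4.3301
    y: enter (8,7) at t=5.1600 ← occupied
  → r_2 = 5.1600
beam 3: φ=45°, α=75°
  dir = (cos 75°, sin 75°) = (0.2588, 0.9659); from cell (4,4)
  next x-line at t=2.8978, next y-line at t=0.6005; Δt_x=3.8637, Δt_y=1.0353
    y: enter (4,5) at t=0.6005
    y: enter (4,6) at t=1.6357
    y: enter (4,7) at t=2.6710 ← occupied
  → r_3 = 2.6710

ranges = [1.8117, 5.1600, 2.6710]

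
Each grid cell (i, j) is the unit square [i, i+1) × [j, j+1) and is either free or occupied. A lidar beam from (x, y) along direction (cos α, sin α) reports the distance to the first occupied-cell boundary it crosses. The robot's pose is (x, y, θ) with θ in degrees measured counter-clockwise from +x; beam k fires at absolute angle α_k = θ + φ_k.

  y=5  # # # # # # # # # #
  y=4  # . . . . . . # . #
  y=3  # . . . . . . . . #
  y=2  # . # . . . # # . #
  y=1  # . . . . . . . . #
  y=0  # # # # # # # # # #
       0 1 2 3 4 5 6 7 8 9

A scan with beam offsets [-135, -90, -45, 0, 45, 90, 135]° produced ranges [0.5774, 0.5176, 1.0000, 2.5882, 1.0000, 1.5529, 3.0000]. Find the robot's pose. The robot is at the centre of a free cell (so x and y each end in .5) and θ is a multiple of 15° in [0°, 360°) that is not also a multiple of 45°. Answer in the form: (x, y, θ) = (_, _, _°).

Candidates: 28 free-cell centres × 16 headings = 448 poses. Raycast each; keep the one whose scan matches to 4 dp.
  (5.5, 2.5, 150°): beam 1 = 0.5176 ≠ 0.5774 ✗
  (1.5, 1.5, 255°): beam 1 = 1.0000 ≠ 0.5774 ✗
  (6.5, 3.5, 150°): beam 1 = 2.5882 ≠ 0.5774 ✗
  …
  (6.5, 3.5, 15°): r_1=0.5774, r_2=0.5176, r_3=1.0000, r_4=2.5882, r_5=1.0000, r_6=1.5529, r_7=3.0000 — all match ✓
Only this pose fits every beam.

(x, y, θ) = (6.5, 3.5, 15°)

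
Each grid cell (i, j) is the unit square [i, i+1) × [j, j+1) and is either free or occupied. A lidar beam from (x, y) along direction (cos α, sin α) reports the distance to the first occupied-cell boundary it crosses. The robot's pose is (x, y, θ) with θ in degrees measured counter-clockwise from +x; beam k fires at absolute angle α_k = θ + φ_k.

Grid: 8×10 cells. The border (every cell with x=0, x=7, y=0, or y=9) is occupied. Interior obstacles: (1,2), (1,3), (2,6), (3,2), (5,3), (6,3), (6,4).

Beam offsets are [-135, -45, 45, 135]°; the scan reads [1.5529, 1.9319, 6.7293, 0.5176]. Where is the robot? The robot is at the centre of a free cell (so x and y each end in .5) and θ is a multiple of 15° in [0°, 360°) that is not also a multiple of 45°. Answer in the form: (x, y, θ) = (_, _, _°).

(x, y, θ) = (4.5, 2.5, 60°)

The pose lattice has 41·16 = 656 candidates. Test each by forward raycasting.
  (2.5, 5.5, 60°): beam 1 = 2.5882 ≠ 1.5529 ✗
  (5.5, 7.5, 285°): beam 1 = 3.0000 ≠ 1.5529 ✗
  (3.5, 6.5, 240°): beam 1 = 2.5882 ≠ 1.5529 ✗
  (3.5, 5.5, 345°): beam 1 = 2.8868 ≠ 1.5529 ✗
  …
  (4.5, 2.5, 60°): r_1=1.5529, r_2=1.9319, r_3=6.7293, r_4=0.5176 — all match ✓
No second candidate reproduces the full scan.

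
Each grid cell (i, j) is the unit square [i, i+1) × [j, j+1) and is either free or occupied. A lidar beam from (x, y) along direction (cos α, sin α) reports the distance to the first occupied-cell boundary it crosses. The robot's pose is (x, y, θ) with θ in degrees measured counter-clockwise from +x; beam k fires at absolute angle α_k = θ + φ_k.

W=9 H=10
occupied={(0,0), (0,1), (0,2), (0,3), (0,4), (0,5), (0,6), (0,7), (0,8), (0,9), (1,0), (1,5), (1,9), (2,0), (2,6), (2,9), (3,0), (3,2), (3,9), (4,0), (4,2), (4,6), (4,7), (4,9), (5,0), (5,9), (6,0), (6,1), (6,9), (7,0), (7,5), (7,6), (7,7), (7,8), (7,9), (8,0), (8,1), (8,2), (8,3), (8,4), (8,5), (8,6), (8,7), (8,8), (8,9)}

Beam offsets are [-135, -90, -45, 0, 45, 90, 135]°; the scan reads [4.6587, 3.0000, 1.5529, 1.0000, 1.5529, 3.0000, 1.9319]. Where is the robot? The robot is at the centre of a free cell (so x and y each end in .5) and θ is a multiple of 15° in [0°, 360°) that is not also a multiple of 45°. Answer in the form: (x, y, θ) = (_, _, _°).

(x, y, θ) = (2.5, 4.5, 150°)

The pose lattice has 45·16 = 720 candidates. Test each by forward raycasting.
  (3.5, 3.5, 330°): beam 1 = 2.5882 ≠ 4.6587 ✗
  (6.5, 4.5, 240°): beam 2 = 4.0415 ≠ 3.0000 ✗
  (6.5, 3.5, 30°): beam 1 = 1.5529 ≠ 4.6587 ✗
  …
  (2.5, 4.5, 150°): r_1=4.6587, r_2=3.0000, r_3=1.5529, r_4=1.0000, r_5=1.5529, r_6=3.0000, r_7=1.9319 — all match ✓
No second candidate reproduces the full scan.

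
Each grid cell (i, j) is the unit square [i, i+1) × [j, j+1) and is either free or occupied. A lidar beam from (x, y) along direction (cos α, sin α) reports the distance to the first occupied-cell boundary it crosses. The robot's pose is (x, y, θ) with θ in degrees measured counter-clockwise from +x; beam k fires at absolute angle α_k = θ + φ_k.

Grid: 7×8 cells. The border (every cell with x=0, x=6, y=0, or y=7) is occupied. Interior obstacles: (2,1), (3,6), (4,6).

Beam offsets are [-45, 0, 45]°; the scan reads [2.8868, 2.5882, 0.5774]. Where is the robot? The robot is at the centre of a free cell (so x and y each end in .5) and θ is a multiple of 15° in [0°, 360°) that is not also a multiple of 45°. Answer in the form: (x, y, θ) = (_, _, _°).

The pose lattice has 27·16 = 432 candidates. Test each by forward raycasting.
  (5.5, 1.5, 165°): beam 1 = 6.3509 ≠ 2.8868 ✗
  (1.5, 3.5, 150°): beam 1 = 1.9319 ≠ 2.8868 ✗
  (5.5, 1.5, 60°): beam 1 = 0.5176 ≠ 2.8868 ✗
  (3.5, 3.5, 60°): beam 1 = 2.5882 ≠ 2.8868 ✗
  …
  (3.5, 5.5, 15°): r_1=2.8868, r_2=2.5882, r_3=0.5774 — all match ✓
Only this pose fits every beam.

(x, y, θ) = (3.5, 5.5, 15°)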